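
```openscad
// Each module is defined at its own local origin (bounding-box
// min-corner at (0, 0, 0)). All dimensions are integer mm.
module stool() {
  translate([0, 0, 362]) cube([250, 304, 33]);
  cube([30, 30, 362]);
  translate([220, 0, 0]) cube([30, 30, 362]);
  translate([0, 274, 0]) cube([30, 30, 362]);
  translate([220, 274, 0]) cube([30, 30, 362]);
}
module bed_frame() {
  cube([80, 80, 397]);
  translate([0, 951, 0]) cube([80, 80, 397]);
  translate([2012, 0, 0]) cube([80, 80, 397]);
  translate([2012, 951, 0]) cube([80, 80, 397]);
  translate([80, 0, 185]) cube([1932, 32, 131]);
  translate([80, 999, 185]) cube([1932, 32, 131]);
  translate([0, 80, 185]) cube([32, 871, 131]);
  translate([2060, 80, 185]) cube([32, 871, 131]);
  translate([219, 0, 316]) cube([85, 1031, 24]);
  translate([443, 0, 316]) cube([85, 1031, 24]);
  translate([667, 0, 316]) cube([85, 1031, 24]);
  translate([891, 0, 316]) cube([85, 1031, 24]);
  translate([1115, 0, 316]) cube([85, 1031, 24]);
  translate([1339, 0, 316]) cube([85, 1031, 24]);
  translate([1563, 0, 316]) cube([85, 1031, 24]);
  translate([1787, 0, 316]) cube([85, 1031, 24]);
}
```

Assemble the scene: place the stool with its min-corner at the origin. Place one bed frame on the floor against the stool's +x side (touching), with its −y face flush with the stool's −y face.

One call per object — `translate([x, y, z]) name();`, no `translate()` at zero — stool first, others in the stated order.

stool();
translate([250, 0, 0]) bed_frame();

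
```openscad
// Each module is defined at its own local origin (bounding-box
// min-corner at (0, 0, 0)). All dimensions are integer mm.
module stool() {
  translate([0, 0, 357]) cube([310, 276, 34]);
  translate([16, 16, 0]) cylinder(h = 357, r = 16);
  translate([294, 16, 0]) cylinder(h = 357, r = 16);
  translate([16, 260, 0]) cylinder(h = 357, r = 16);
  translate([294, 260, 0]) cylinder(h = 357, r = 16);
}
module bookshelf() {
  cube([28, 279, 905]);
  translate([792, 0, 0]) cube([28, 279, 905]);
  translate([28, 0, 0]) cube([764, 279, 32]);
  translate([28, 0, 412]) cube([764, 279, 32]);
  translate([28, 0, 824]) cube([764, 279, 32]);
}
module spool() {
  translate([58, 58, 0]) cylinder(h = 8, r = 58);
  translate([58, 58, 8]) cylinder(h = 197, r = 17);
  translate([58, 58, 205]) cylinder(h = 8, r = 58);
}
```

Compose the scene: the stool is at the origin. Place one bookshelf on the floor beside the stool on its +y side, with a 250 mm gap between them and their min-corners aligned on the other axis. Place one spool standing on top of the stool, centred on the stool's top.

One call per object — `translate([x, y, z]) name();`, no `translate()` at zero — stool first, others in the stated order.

stool();
translate([0, 526, 0]) bookshelf();
translate([97, 80, 391]) spool();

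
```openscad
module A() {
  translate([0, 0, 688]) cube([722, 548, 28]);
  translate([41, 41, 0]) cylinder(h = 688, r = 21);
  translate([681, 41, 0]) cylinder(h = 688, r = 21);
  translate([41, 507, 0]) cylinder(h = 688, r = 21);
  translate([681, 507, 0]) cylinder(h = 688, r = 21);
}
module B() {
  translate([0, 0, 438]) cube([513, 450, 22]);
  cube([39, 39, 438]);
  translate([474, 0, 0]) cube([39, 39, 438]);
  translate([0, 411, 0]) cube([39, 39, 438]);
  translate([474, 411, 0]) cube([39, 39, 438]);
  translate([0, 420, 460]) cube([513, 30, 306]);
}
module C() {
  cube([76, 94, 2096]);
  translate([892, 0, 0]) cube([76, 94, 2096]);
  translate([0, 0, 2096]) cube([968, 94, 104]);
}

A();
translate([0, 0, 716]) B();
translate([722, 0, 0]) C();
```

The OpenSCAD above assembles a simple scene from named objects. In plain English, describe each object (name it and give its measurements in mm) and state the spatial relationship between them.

A is a table with a 722×548 mm rectangular top, 28 mm thick, top surface at z = 716 mm, supported by four round legs of 42 mm diameter, each leg's bounding box inset 20 mm from the nearest pair of top edges, running from the floor.

B is a chair. The seat is a 513×450×22 mm slab with its top at z = 460 mm, on four 39×39 mm corner legs (flush with the seat edges, standing on z = 0). A flat backrest 30 mm thick, 306 mm tall, spans the full seat width and rises from the seat top along its +y edge, rear face flush with the rear of the seat.

C is a rectangular door frame: two vertical jambs of 76×94 mm section, 2096 mm tall, with a clear opening 816 mm wide between their inner faces. A header 104 mm tall and 94 mm deep lies on top of the jambs and spans the full outside width.

The chair is on top of the table. The door frame is against the table's +x side, with their −y faces flush.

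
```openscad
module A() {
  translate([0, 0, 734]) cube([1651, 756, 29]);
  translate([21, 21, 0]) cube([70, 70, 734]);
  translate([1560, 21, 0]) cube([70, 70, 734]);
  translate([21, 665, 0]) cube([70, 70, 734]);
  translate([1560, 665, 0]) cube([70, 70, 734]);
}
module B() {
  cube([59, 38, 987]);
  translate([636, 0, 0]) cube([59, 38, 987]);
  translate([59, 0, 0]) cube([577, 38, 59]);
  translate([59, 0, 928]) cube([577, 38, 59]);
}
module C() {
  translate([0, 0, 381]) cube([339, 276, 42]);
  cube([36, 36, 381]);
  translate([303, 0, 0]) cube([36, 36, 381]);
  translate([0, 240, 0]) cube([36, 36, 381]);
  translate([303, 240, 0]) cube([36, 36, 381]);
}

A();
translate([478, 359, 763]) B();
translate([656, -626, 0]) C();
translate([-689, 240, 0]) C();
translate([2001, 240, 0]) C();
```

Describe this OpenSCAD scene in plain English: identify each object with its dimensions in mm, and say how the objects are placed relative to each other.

A is a rectangular dining table. The top is 1651×756×29 mm with its upper surface at z = 763 mm. It stands on four 70×70 mm square legs, each inset 21 mm from the nearest pair of top edges, running from the floor to the underside of the top.

B is a rectangular picture frame lying in the x–z plane (depth along y). The opening is 577 mm wide (x) by 869 mm tall (z), surrounded by a border 59 mm wide on all four sides. The frame is 38 mm deep and is made of two full-height vertical stiles with two horizontal rails fitted between them.

C is a four-legged stool. The seat is a 339×276×42 mm slab whose top surface is at z = 423 mm; four square legs, each 36×36 mm in cross-section, run from the floor (z = 0) to the underside of the seat, each flush with a corner of the seat.

The picture frame is on top of the table, centred. Three stools sit around the table at the −y, −x, +x sides.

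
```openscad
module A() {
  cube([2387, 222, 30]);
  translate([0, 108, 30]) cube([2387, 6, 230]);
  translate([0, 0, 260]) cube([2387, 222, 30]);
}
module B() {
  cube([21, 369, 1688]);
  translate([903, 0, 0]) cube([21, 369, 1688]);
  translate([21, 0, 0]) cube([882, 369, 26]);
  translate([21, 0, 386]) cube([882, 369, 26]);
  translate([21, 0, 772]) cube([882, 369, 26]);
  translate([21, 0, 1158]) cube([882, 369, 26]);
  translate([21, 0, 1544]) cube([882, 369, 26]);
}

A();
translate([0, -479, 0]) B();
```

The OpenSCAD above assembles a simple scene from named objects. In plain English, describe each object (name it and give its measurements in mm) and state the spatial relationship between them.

A is an I-beam lying along x, 2387 mm long. Overall section height 290 mm. Two flanges 222 mm wide (y) and 30 mm thick, one on the floor and one at the top; a web 6 mm thick runs between them, centred on the flange width.

B is an open bookshelf. Two side panels, each 21 mm thick, 369 mm deep and 1688 mm tall, stand 924 mm apart (outside-to-outside). Between them sit 5 shelves, each 26 mm thick and 369 mm deep, spanning the full gap between the sides. The bottom shelf rests on the floor (its underside at z = 0) and the clear gap between one shelf's top and the next shelf's underside is 360 mm.

The bookshelf is on the floor beside the I-beam on its −y side.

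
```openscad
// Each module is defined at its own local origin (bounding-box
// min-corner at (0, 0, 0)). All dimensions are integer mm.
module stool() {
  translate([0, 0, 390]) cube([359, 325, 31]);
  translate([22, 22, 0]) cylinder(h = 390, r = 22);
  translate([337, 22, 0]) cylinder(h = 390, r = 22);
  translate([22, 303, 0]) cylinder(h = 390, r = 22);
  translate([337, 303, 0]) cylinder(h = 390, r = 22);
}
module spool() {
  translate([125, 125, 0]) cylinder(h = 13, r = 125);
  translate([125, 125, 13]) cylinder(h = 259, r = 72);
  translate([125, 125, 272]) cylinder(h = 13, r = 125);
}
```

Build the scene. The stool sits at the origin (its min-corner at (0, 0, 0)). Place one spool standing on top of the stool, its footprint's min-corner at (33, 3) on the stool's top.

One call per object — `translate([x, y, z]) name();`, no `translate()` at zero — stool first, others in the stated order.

stool();
translate([33, 3, 421]) spool();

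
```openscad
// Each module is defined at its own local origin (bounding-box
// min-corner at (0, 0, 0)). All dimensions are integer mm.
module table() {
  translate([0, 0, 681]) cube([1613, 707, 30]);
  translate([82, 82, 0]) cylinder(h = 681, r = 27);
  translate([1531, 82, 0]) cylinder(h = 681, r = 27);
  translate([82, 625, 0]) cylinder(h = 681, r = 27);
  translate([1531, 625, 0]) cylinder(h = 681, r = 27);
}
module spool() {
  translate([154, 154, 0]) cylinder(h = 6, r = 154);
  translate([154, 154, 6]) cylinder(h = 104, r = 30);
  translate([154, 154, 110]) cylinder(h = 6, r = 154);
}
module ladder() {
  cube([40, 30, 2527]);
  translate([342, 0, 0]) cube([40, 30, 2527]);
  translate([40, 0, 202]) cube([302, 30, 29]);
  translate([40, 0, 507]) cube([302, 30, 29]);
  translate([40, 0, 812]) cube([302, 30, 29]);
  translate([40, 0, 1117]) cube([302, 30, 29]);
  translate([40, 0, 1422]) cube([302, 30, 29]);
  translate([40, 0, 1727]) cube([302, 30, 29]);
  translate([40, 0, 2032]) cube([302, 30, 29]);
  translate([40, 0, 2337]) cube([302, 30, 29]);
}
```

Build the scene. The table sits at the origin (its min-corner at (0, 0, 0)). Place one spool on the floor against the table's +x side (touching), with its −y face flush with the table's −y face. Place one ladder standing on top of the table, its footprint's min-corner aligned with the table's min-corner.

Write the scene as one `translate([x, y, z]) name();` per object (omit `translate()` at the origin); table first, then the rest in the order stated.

table();
translate([1613, 0, 0]) spool();
translate([0, 0, 711]) ladder();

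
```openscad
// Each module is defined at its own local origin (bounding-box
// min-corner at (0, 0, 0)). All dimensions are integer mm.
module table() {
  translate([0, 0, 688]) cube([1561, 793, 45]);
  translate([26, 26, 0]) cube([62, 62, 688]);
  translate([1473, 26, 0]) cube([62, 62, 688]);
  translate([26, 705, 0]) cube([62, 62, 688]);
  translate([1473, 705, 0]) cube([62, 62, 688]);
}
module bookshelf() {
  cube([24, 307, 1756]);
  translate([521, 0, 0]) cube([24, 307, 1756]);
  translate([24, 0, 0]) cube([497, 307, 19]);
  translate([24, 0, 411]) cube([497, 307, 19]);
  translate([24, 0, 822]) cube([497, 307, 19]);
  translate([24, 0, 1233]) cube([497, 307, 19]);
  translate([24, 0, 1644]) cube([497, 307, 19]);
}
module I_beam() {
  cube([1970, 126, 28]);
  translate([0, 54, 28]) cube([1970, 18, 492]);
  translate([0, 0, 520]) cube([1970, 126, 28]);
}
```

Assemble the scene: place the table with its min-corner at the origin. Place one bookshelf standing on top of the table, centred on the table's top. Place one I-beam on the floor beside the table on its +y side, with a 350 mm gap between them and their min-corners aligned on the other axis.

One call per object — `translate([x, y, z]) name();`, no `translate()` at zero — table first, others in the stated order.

table();
translate([508, 243, 733]) bookshelf();
translate([0, 1143, 0]) I_beam();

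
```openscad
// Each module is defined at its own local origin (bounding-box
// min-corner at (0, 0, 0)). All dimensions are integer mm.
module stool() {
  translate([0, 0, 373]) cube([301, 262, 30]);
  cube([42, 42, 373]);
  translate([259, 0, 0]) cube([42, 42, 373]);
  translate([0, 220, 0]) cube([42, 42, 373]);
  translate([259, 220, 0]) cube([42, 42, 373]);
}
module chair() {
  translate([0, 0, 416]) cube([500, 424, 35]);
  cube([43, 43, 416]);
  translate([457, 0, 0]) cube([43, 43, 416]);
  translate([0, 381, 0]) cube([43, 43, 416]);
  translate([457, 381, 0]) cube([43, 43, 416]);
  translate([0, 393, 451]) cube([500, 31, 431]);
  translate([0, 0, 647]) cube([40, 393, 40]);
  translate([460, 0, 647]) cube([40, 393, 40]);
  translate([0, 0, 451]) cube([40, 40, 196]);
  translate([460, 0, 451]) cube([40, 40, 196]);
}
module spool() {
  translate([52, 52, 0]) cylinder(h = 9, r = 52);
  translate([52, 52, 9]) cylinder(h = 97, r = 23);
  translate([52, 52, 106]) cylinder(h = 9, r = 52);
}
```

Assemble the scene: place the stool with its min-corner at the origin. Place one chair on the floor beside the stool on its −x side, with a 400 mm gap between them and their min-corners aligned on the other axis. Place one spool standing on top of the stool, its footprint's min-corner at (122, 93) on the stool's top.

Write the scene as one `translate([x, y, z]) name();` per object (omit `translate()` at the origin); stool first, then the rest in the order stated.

stool();
translate([-900, 0, 0]) chair();
translate([122, 93, 403]) spool();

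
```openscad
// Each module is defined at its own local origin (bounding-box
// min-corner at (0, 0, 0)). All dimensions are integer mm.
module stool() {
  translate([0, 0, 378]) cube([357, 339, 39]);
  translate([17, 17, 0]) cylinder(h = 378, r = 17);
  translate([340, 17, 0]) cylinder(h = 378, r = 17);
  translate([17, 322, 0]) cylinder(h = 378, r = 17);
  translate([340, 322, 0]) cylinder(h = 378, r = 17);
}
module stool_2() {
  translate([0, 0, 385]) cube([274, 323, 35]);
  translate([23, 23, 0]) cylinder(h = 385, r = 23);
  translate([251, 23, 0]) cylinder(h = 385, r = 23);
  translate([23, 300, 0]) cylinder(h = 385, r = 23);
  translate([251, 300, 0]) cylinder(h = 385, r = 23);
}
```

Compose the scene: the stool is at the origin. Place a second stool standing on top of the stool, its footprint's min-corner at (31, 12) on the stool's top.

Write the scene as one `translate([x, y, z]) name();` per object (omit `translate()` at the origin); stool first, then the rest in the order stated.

stool();
translate([31, 12, 417]) stool_2();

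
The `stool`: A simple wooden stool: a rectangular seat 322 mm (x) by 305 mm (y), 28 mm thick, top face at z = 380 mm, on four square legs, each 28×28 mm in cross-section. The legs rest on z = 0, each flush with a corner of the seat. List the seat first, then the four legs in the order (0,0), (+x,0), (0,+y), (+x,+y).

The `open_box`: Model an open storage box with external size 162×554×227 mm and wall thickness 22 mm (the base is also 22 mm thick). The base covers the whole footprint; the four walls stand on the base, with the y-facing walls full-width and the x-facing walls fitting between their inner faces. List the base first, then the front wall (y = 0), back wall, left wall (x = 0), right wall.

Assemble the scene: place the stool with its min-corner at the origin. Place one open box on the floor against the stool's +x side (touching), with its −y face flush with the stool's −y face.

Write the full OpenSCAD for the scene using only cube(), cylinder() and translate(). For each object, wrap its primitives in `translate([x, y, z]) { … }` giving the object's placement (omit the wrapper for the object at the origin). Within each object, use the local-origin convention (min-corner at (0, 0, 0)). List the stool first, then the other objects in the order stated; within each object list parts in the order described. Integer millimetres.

translate([0, 0, 352]) cube([322, 305, 28]);
cube([28, 28, 352]);
translate([294, 0, 0]) cube([28, 28, 352]);
translate([0, 277, 0]) cube([28, 28, 352]);
translate([294, 277, 0]) cube([28, 28, 352]);
translate([322, 0, 0]) {
  cube([162, 554, 22]);
  translate([0, 0, 22]) cube([162, 22, 205]);
  translate([0, 532, 22]) cube([162, 22, 205]);
  translate([0, 22, 22]) cube([22, 510, 205]);
  translate([140, 22, 22]) cube([22, 510, 205]);
}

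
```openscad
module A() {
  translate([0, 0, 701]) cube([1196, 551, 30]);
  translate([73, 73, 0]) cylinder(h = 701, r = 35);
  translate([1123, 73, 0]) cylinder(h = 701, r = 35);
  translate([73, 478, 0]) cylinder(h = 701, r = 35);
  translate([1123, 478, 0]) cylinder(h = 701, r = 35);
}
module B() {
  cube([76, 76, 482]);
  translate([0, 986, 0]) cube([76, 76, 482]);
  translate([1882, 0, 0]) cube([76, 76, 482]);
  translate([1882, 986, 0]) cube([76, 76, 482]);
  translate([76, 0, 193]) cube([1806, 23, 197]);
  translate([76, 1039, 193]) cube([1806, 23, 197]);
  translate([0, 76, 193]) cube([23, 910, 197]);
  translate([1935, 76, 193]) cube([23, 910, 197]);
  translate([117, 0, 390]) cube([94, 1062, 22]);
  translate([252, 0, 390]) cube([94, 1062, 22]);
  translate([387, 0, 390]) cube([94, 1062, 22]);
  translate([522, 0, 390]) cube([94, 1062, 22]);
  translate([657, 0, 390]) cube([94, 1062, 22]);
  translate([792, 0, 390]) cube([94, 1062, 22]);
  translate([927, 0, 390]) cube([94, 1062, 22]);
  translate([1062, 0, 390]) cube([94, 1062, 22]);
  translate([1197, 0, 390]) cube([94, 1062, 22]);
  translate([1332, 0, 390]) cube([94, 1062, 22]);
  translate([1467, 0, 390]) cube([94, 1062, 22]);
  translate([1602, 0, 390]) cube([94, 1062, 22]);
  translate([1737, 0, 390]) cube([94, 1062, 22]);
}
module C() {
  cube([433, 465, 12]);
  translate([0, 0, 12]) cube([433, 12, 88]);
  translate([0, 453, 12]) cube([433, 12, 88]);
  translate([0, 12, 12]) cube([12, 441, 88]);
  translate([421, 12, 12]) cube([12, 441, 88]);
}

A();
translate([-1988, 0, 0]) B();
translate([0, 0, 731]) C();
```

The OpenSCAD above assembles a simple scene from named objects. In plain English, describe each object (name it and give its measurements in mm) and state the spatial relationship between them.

A is a table: top 1196 mm (x) × 551 mm (y), 30 mm thick, upper face at z = 731 mm, on four round legs of 70 mm diameter, each leg's bounding box inset 38 mm from the nearest pair of top edges, running from z = 0 to the bottom of the top.

B is a bed frame 1958 mm long (x) by 1062 mm wide (y). Four 76×76 mm corner posts, 482 mm tall, at the corners of the footprint. Four rails of 23 mm thickness and 197 mm height run between adjacent posts with their undersides at z = 193 mm, their outer faces flush with the outside of the frame (the two x-running rails run between the posts' inner faces; the two y-running rails run between the posts' inner faces). 13 slats, each 94 mm wide (x) and 22 mm thick, lie across the top of the two x-running rails, running the full 1062 mm width of the frame in y; the slats are evenly spaced along x between the inner faces of the end posts with equal gaps (rounded down to the nearest mm) at the −x end and between each pair — any rounding remainder accumulates at the +x end.

C is an open-topped rectangular box: outside dimensions 433×465×100 mm, with a uniform wall and base thickness of 12 mm. The base is a full 433×465 slab on the floor; four walls sit on top of the base. The front and back walls (the −y and +y sides) span the full width; the two side walls fit between them.

The bed frame is on the floor beside the table on its −x side. The open box is on top of the table.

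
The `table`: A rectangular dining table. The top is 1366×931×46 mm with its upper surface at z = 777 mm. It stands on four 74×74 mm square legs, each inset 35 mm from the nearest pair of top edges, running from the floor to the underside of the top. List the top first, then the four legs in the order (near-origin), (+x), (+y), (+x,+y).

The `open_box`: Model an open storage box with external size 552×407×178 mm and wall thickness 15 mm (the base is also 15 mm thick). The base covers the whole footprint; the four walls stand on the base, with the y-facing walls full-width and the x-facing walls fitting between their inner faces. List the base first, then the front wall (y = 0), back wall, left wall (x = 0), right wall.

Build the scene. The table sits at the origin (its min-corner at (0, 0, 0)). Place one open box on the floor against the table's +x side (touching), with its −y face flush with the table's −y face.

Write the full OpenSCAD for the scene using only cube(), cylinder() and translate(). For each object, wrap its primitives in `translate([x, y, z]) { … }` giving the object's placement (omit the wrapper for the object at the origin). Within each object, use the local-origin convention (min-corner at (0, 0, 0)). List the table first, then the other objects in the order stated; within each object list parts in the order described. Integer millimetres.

translate([0, 0, 731]) cube([1366, 931, 46]);
translate([35, 35, 0]) cube([74, 74, 731]);
translate([1257, 35, 0]) cube([74, 74, 731]);
translate([35, 822, 0]) cube([74, 74, 731]);
translate([1257, 822, 0]) cube([74, 74, 731]);
translate([1366, 0, 0]) {
  cube([552, 407, 15]);
  translate([0, 0, 15]) cube([552, 15, 163]);
  translate([0, 392, 15]) cube([552, 15, 163]);
  translate([0, 15, 15]) cube([15, 377, 163]);
  translate([537, 15, 15]) cube([15, 377, 163]);
}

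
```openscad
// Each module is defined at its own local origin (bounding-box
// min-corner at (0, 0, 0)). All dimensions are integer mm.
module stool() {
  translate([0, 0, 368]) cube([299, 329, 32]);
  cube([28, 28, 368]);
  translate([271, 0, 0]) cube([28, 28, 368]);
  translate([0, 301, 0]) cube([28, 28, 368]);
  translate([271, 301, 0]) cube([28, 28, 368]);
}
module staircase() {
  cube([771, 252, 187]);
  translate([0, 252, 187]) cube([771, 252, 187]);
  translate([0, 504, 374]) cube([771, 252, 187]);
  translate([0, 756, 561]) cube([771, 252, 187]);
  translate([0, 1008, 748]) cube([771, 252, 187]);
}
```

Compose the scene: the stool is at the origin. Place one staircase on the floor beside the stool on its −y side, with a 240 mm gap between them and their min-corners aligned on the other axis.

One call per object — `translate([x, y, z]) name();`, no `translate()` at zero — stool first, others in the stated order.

stool();
translate([0, -1500, 0]) staircase();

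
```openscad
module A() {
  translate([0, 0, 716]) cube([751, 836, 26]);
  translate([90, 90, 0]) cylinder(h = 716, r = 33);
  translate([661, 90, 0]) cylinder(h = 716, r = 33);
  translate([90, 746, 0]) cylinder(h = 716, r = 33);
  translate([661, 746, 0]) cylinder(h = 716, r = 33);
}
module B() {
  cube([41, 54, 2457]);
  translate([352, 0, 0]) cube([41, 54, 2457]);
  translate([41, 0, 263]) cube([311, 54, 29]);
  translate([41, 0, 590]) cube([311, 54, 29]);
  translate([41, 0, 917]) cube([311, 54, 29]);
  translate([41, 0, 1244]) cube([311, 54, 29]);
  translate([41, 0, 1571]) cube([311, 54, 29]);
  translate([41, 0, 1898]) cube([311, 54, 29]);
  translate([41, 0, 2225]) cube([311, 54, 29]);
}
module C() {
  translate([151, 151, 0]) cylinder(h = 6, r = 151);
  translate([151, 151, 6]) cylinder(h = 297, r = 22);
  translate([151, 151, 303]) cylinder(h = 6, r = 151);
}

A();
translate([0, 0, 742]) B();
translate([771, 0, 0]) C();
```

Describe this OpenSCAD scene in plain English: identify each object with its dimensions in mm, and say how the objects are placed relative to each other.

A is a table with a 751×836 mm rectangular top, 26 mm thick, top surface at z = 742 mm, supported by four round legs of 66 mm diameter, each leg's bounding box inset 57 mm from the nearest pair of top edges, running from the floor.

B is a straight ladder. Two 41×54 mm vertical rails, 2457 mm tall, stand 393 mm apart (outside-to-outside) with their front faces coplanar on the −y side. 7 rungs, each 54 mm deep and 29 mm tall, span between the inner faces of the rails, front faces flush with the rails. The lowest rung's underside is at z = 263 mm and rungs are spaced 327 mm apart (underside to underside).

C is a spool: two coaxial disc flanges of radius 151 mm and thickness 6 mm, joined by a core cylinder of radius 22 mm and height 297 mm. The lower flange rests on z = 0 and the three cylinders share a vertical axis.

The ladder is on top of the table. The spool is on the floor beside the table on its +x side.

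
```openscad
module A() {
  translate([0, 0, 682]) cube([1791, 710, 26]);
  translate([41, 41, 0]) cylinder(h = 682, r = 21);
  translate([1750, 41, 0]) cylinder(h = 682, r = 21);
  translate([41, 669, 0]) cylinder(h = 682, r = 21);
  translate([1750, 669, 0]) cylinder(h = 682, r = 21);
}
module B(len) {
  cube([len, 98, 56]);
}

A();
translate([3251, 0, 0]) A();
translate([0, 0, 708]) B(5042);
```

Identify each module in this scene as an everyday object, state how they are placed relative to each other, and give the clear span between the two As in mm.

A is a table. B is a beam. A beam spans the tops of two tables. The clear span between the two tables is 1460 mm.

Second table starts at x = 3251; first ends at x = 1791; clear span = 3251 − 1791 = 1460 mm.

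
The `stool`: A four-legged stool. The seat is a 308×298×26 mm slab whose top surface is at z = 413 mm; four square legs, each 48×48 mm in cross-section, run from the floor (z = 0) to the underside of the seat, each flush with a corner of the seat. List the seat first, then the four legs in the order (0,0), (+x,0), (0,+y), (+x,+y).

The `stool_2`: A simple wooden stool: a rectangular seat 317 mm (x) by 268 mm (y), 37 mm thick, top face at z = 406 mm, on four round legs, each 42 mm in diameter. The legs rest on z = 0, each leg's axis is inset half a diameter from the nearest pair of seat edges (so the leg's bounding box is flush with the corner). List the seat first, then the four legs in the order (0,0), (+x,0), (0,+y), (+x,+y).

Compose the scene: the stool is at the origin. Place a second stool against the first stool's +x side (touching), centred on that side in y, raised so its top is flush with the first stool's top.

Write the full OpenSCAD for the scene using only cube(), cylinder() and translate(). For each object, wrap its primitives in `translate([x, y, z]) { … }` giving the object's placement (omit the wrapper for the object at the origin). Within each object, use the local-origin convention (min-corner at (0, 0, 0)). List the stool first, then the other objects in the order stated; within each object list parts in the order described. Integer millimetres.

translate([0, 0, 387]) cube([308, 298, 26]);
cube([48, 48, 387]);
translate([260, 0, 0]) cube([48, 48, 387]);
translate([0, 250, 0]) cube([48, 48, 387]);
translate([260, 250, 0]) cube([48, 48, 387]);
translate([308, 15, 7]) {
  translate([0, 0, 369]) cube([317, 268, 37]);
  translate([21, 21, 0]) cylinder(h = 369, r = 21);
  translate([296, 21, 0]) cylinder(h = 369, r = 21);
  translate([21, 247, 0]) cylinder(h = 369, r = 21);
  translate([296, 247, 0]) cylinder(h = 369, r = 21);
}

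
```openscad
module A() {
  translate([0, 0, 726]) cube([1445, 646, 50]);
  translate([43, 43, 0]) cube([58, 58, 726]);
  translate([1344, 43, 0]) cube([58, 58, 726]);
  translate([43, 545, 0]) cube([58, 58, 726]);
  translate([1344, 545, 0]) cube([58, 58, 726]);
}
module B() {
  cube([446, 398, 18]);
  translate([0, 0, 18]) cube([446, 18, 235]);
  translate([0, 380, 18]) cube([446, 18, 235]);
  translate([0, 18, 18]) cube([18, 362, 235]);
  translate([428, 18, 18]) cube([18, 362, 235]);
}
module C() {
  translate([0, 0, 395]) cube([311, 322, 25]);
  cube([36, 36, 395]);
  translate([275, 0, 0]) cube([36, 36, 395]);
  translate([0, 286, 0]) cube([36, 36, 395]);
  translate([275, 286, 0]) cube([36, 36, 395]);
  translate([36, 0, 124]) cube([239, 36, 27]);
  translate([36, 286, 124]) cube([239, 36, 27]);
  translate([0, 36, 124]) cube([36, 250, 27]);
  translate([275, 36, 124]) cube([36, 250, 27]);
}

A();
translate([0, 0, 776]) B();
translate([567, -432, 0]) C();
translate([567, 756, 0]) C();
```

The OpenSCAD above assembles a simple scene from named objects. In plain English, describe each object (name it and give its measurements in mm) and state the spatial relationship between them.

A is a table with a 1445×646 mm rectangular top, 50 mm thick, top surface at z = 776 mm, supported by four 58×58 mm square legs, each inset 43 mm from the nearest pair of top edges, running from the floor.

B is an open-topped rectangular box: outside dimensions 446×398×253 mm, with a uniform wall and base thickness of 18 mm. The base is a full 446×398 slab on the floor; four walls sit on top of the base. The front and back walls (the −y and +y sides) span the full width; the two side walls fit between them.

C is a four-legged stool. The seat is a 311×322×25 mm slab whose top surface is at z = 420 mm; four square legs, each 36×36 mm in cross-section, run from the floor (z = 0) to the underside of the seat, each flush with a corner of the seat. Four stretchers, 36 mm wide and 27 mm tall, connect adjacent legs with their undersides at z = 124 mm, each running between the inner faces of the legs it joins and aligned with the legs' outer faces on the other axis.

The open box is on top of the table. Two stools sit around the table at the −y, +y sides.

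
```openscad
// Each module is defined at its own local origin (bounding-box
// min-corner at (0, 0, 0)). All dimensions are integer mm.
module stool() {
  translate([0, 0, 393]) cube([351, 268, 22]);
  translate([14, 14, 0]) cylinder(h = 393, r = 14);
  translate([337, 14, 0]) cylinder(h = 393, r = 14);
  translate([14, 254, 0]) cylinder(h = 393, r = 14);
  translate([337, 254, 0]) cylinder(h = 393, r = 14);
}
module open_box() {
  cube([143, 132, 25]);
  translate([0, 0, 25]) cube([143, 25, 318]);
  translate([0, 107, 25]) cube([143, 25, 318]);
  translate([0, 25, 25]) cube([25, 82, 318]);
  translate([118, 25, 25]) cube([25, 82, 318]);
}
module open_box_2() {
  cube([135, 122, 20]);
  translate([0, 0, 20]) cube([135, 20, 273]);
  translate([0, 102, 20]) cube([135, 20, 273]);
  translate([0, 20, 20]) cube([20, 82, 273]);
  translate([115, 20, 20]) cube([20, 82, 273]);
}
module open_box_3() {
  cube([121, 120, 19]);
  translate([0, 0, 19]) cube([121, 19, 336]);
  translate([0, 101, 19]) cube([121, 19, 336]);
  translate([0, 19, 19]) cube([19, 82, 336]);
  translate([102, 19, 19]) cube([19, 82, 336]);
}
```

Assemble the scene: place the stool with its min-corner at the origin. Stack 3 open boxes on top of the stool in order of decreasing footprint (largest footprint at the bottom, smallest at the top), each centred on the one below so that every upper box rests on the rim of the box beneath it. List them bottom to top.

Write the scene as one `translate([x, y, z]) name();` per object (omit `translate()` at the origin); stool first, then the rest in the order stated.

stool();
translate([104, 68, 415]) open_box();
translate([108, 73, 758]) open_box_2();
translate([115, 74, 1051]) open_box_3();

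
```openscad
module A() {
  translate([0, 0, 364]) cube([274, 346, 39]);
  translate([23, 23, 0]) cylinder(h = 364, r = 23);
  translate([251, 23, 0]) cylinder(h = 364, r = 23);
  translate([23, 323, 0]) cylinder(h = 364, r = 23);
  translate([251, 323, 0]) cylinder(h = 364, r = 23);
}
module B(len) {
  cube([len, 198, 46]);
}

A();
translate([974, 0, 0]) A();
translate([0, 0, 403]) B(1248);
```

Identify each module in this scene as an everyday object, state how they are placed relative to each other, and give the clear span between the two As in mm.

Second stool starts at x = 974; first ends at x = 274; clear span = 974 − 274 = 700 mm.

A is a stool. B is a beam. A beam spans the tops of two stools. The clear span between the two stools is 700 mm.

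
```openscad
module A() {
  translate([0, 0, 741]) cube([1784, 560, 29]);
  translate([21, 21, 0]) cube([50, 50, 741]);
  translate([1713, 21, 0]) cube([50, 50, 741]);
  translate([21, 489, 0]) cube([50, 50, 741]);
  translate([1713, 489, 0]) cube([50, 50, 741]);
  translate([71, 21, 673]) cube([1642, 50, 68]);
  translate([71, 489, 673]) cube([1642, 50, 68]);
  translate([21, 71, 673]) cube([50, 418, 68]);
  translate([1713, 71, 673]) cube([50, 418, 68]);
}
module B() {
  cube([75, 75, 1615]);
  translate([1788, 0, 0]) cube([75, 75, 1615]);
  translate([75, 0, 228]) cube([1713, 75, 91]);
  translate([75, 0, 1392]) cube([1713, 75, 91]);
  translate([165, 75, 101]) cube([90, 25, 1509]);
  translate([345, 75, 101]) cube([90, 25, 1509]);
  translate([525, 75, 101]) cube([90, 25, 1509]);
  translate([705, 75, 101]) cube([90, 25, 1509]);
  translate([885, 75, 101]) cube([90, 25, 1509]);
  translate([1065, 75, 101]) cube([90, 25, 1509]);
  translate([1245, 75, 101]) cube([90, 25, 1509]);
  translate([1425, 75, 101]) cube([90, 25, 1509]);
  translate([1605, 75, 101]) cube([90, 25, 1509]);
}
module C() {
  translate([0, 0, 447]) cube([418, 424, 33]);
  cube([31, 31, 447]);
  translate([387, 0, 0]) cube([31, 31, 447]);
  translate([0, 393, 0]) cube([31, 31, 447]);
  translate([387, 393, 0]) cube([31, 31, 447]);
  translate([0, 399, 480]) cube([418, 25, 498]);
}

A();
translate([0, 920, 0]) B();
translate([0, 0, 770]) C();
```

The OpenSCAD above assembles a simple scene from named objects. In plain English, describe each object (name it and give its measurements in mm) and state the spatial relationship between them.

A is a rectangular dining table. The top is 1784×560×29 mm with its upper surface at z = 770 mm. It stands on four 50×50 mm square legs, each inset 21 mm from the nearest pair of top edges, running from the floor to the underside of the top. Four apron rails, 50 mm thick and 68 mm tall, run between adjacent legs with their top edges flush with the underside of the top and their outer faces flush with the legs' outer faces.

B is a fence section. Two 75×75 mm posts, 1615 mm tall, stand on the floor with a clear span of 1713 mm between their inner faces. Two horizontal rails of 75×91 mm section span the gap between the posts with their undersides at z = 228 mm and z = 1392 mm, flush with the posts' −y face. 9 pickets, each 90 mm wide, 25 mm thick and 1509 mm tall, are fixed to the +y face of the rails with their bottoms at z = 101 mm, evenly spaced across the span with equal gaps (rounded down to the nearest mm) at the −x end and between each pair — any rounding remainder accumulates at the +x end.

C is a chair. The seat is a 418×424×33 mm slab with its top at z = 480 mm, on four 31×31 mm corner legs (flush with the seat edges, standing on z = 0). A flat backrest 25 mm thick, 498 mm tall, spans the full seat width and rises from the seat top along its +y edge, rear face flush with the rear of the seat.

The fence section is on the floor beside the table on its +y side. The chair is on top of the table.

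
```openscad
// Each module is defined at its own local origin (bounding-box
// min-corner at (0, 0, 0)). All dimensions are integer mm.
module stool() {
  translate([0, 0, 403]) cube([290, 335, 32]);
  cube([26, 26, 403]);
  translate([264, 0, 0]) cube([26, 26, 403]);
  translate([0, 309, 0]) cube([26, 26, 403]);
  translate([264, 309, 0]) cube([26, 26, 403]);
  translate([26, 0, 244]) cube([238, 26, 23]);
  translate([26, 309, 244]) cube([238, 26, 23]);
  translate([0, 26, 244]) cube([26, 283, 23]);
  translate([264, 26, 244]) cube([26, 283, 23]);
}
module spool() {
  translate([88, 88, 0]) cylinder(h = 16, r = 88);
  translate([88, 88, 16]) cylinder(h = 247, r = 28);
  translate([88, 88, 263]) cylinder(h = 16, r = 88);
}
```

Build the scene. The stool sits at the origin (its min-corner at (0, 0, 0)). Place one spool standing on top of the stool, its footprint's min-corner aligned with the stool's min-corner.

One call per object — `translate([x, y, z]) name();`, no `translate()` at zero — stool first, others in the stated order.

stool();
translate([0, 0, 435]) spool();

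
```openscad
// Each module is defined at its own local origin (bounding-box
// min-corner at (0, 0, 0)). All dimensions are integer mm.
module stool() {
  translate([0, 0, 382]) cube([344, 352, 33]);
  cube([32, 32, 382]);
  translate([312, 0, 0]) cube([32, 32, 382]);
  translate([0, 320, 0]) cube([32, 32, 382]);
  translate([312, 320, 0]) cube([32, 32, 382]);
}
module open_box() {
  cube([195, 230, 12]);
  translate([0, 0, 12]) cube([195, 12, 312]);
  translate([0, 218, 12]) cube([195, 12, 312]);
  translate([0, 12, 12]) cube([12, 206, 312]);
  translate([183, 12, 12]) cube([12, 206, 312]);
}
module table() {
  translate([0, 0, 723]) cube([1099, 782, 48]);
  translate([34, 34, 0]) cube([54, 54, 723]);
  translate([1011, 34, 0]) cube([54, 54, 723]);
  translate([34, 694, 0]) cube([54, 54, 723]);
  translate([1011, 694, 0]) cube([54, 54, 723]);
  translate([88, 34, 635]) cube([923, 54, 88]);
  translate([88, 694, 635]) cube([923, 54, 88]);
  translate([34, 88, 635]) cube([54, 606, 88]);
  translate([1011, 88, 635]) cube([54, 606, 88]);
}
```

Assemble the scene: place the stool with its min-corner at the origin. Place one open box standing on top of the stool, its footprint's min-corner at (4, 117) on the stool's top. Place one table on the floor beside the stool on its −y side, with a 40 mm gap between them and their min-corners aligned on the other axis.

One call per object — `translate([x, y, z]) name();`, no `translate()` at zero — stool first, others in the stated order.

stool();
translate([4, 117, 415]) open_box();
translate([0, -822, 0]) table();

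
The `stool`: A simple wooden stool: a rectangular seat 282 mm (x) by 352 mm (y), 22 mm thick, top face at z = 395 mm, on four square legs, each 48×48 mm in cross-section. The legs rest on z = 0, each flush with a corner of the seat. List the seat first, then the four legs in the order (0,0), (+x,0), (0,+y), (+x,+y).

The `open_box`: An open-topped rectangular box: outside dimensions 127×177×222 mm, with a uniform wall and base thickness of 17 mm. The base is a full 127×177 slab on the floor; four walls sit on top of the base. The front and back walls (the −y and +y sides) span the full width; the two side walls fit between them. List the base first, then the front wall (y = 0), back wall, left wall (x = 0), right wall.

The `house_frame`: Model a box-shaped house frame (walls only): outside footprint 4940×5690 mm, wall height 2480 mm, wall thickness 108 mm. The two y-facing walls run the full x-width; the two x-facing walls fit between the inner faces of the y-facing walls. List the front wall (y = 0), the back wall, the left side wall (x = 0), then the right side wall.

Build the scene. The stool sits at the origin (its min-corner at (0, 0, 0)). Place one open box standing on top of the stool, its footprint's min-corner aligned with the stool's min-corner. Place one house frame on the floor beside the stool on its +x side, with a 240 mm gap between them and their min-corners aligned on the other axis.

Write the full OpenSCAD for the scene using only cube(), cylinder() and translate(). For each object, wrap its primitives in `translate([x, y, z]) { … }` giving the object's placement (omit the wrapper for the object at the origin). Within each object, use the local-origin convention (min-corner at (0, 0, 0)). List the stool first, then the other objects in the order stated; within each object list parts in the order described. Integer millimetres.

translate([0, 0, 373]) cube([282, 352, 22]);
cube([48, 48, 373]);
translate([234, 0, 0]) cube([48, 48, 373]);
translate([0, 304, 0]) cube([48, 48, 373]);
translate([234, 304, 0]) cube([48, 48, 373]);
translate([0, 0, 395]) {
  cube([127, 177, 17]);
  translate([0, 0, 17]) cube([127, 17, 205]);
  translate([0, 160, 17]) cube([127, 17, 205]);
  translate([0, 17, 17]) cube([17, 143, 205]);
  translate([110, 17, 17]) cube([17, 143, 205]);
}
translate([522, 0, 0]) {
  cube([4940, 108, 2480]);
  translate([0, 5582, 0]) cube([4940, 108, 2480]);
  translate([0, 108, 0]) cube([108, 5474, 2480]);
  translate([4832, 108, 0]) cube([108, 5474, 2480]);
}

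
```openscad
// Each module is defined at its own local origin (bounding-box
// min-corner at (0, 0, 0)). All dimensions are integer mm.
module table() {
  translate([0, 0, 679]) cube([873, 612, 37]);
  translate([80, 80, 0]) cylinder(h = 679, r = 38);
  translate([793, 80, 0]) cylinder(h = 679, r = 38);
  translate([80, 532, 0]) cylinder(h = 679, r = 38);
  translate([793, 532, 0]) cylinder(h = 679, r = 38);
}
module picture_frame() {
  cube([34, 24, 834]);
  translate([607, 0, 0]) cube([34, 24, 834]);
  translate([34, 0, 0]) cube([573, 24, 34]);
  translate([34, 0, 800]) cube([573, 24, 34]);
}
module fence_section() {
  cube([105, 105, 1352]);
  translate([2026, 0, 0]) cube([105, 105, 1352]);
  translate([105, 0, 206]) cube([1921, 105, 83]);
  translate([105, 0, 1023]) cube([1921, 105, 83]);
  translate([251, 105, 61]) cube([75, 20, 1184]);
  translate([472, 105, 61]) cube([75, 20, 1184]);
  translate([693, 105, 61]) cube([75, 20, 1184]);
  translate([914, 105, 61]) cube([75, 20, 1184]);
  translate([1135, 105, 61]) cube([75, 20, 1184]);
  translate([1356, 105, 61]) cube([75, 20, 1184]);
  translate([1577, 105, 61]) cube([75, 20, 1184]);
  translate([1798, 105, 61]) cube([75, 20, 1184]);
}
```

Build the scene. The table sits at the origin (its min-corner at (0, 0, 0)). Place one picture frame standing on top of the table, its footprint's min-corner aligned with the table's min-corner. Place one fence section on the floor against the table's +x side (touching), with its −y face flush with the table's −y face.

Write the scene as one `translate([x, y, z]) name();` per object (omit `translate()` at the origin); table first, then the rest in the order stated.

table();
translate([0, 0, 716]) picture_frame();
translate([873, 0, 0]) fence_section();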